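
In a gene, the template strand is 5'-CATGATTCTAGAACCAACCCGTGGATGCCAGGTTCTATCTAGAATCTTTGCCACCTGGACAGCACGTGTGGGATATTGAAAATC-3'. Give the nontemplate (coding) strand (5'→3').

5'-GATTTTCAATATCCCACACGTGCTGTCCAGGTGGCAAAGATTCTAGATAGAACCTGGCATCCACGGGTTGGTTCTAGAATCATG-3'

The coding strand is complementary and antiparallel to the template: take the complement (A↔T, G↔C) and reverse.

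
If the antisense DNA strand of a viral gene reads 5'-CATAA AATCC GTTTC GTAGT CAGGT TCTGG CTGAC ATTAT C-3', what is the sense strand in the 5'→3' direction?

5'-GATAATGTCAGCCAGAACCTGACTACGAAACGGATTTTATG-3'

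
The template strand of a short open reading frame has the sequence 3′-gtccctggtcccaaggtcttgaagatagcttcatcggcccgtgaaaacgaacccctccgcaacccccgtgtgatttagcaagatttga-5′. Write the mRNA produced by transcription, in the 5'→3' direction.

Reading the template 3'→5' as shown, RNA polymerase pairs each base (A→U, T→A, G↔C) to build mRNA 5'→3' directly.

5'-CAGGGACCAGGGUUCCAGAACUUCUAUCGAAGUAGCCGGGCACUUUUGCUUGGGGAGGCGUUGGGGGCACACUAAAUCGUUCUAAACU-3'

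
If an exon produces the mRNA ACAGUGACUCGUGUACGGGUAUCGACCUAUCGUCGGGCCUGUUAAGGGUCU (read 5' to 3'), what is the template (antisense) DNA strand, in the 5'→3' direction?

5'-AGACCCTTAACAGGCCCGACGATAGGTCGATACCCGTACACGAGTCACTGT-3'

Replace U with T to get the coding DNA strand: ACAGTGACTCGTGTACGGGTATCGACCTATCGTCGGGCCTGTTAAGGGTCT. The template strand is its reverse complement (complement TGTCACTGAGCACATGCCCATAGCTGGATAGCAGCCCGGACAATTCCCAGA, then reverse).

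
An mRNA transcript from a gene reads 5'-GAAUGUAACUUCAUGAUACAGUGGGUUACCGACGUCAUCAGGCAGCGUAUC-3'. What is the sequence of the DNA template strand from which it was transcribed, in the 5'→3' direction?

Replace U with T to get the coding DNA strand: GAATGTAACTTCATGATACAGTGGGTTACCGACGTCATCAGGCAGCGTATC. The template strand is its reverse complement (complement CTTACATTGAAGTACTATGTCACCCAATGGCTGCAGTAGTCCGTCGCATAG, then reverse).

5'-GATACGCTGCCTGATGACGTCGGTAACCCACTGTATCATGAAGTTACATTC-3'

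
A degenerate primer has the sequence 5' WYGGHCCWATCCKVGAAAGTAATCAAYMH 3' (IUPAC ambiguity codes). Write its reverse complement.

Standard pairs A↔T, G↔C; ambiguity codes pair Y↔R, M↔K, W↔W, H↔D, V↔B. Complement (WRCCDGGWTAGGMBCTTTCATTAGTTRKD), then reverse for 5'→3'.

5'-DKRTTGATTACTTTCBMGGATWGGDCCRW-3'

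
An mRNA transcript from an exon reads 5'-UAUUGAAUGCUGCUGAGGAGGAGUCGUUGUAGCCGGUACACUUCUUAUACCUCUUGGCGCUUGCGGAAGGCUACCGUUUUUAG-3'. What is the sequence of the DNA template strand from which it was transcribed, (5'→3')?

Replace U with T to get the coding DNA strand: TATTGAATGCTGCTGAGGAGGAGTCGTTGTAGCCGGTACACTTCTTATACCTCTTGGCGCTTGCGGAAGGCTACCGTTTTTAG. The template strand is its reverse complement (complement ATAACTTACGACGACTCCTCCTCAGCAACATCGGCCATGTGAAGAATATGGAGAACCGCGAACGCCTTCCGATGGCAAAAATC, then reverse).

5'-CTAAAAACGGTAGCCTTCCGCAAGCGCCAAGAGGTATAAGAAGTGTACCGGCTACAACGACTCCTCCTCAGCAGCATTCAATA-3'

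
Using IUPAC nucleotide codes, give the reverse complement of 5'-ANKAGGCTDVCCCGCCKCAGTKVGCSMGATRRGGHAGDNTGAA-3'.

Standard pairs A↔T, G↔C; ambiguity codes pair R↔Y, M↔K, S↔S, D↔H, V↔B, N↔N. Complement (TNMTCCGAHBGGGCGGMGTCAMBCGSKCTAYYCCDTCHNACTT), then reverse for 5'→3'.

5'-TTCANHCTDCCYYATCKSGCBMACTGMGGCGGGBHAGCCTMNT-3'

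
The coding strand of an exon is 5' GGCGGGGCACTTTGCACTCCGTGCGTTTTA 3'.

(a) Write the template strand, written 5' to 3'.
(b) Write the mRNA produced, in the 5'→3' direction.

(a) 5′-TAAAACGCACGGAGTGCAAAGTGCCCCGCC-3′
(b) 5′-GGCGGGGCACUUUGCACUCCGUGCGUUUUA-3′

(a) The template strand is the reverse complement of the coding strand: complement CCGCCCCGTGAAACGTGAGGCACGCAAAAT, then reverse.
(b) mRNA matches the coding strand with T→U.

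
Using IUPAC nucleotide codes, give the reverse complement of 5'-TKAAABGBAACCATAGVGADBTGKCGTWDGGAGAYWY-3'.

Standard pairs A↔T, G↔C; ambiguity codes pair Y↔R, K↔M, W↔W, B↔V, D↔H. Complement (AMTTTVCVTTGGTATCBCTHVACMGCAWHCCTCTRWR), then reverse for 5'→3'.

5'-RWRTCTCCHWACGMCAVHTCBCTATGGTTVCVTTTMA-3'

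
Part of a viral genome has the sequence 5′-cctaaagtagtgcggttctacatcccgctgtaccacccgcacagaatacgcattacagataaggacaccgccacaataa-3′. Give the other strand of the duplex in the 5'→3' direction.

Pairing A↔T and G↔C gives GGATTTCATCACGCCAAGATGTAGGGCGACATGGTGGGCGTGTCTTATGCGTAATGTCTATTCCTGTGGCGGTGTTATT, running 3'→5'. Reverse for the 5'→3' convention.

5'-TTATTGTGGCGGTGTCCTTATCTGTAATGCGTATTCTGTGCGGGTGGTACAGCGGGATGTAGAACCGCACTACTTTAGG-3'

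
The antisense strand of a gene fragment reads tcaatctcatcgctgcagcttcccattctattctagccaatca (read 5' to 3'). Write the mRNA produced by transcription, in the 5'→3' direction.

The mRNA has the sequence of the coding strand (reverse complement of the template) with T→U. Reverse complement of TCAATCTCATCGCTGCAGCTTCCCATTCTATTCTAGCCAATCA is TGATTGGCTAGAATAGAATGGGAAGCTGCAGCGATGAGATTGA; then T→U.

5'-UGAUUGGCUAGAAUAGAAUGGGAAGCUGCAGCGAUGAGAUUGA-3'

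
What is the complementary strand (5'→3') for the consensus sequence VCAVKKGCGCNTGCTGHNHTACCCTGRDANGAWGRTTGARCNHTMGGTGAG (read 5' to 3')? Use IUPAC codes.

Standard pairs A↔T, G↔C; ambiguity codes pair R↔Y, M↔K, W↔W, D↔H, V↔B, N↔N. Complement (BGTBMMCGCGNACGACDNDATGGGACYHTNCTWCYAACTYGNDAKCCACTC), then reverse for 5'→3'.

5'-CTCACCKADNGYTCAAYCWTCNTHYCAGGGTADNDCAGCANGCGCMMBTGB-3'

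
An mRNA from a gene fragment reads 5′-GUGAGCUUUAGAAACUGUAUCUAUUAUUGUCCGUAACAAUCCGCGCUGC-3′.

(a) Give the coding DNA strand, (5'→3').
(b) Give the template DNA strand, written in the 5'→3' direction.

(a) 5'-GTGAGCTTTAGAAACTGTATCTATTATTGTCCGTAACAATCCGCGCTGC-3'
(b) 5'-GCAGCGCGGATTGTTACGGACAATAATAGATACAGTTTCTAAAGCTCAC-3'

(a) The coding strand matches the mRNA with U→T.
(b) The template strand is the reverse complement of the coding strand.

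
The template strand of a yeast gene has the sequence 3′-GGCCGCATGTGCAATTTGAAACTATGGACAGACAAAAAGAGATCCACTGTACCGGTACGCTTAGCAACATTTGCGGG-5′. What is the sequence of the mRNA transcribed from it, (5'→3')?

5'-CCGGCGUACACGUUAAACUUUGAUACCUGUCUGUUUUUCUCUAGGUGACAUGGCCAUGCGAAUCGUUGUAAACGCCC-3'

Reading the template 3'→5' as shown, RNA polymerase pairs each base (A→U, T→A, G↔C) to build mRNA 5'→3' directly.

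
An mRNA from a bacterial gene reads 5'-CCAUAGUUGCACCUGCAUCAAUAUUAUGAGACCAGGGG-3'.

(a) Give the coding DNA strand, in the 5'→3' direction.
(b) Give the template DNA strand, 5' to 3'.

(a) 5′-CCATAGTTGCACCTGCATCAATATTATGAGACCAGGGG-3′
(b) 5'-CCCCTGGTCTCATAATATTGATGCAGGTGCAACTATGG-3'

(a) The coding strand matches the mRNA with U→T.
(b) The template strand is the reverse complement of the coding strand.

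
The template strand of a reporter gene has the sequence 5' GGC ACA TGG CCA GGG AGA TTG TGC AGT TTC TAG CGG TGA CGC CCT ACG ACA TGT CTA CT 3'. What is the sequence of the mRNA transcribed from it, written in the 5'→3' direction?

5'-AGUAGACAUGUCGUAGGGCGUCACCGCUAGAAACUGCACAAUCUCCCUGGCCAUGUGCC-3'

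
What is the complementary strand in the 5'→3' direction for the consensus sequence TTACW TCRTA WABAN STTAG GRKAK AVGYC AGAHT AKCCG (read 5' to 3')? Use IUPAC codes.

5'-CGGMTADTCTGRCBTMTMYCCTAASNTVTWTAYGAWGTAA-3'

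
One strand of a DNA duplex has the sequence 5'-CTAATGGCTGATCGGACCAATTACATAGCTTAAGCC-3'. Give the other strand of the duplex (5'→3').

Pairing A↔T and G↔C gives GATTACCGACTAGCCTGGTTAATGTATCGAATTCGG, running 3'→5'. Reverse for the 5'→3' convention.

5'-GGCTTAAGCTATGTAATTGGTCCGATCAGCCATTAG-3'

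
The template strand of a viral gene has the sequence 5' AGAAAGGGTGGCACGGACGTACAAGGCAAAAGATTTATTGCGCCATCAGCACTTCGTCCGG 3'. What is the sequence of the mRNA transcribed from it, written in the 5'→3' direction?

5'-CCGGACGAAGUGCUGAUGGCGCAAUAAAUCUUUUGCCUUGUACGUCCGUGCCACCCUUUCU-3'

The mRNA has the sequence of the coding strand (reverse complement of the template) with T→U. Reverse complement of AGAAAGGGTGGCACGGACGTACAAGGCAAAAGATTTATTGCGCCATCAGCACTTCGTCCGG is CCGGACGAAGTGCTGATGGCGCAATAAATCTTTTGCCTTGTACGTCCGTGCCACCCTTTCT; then T→U.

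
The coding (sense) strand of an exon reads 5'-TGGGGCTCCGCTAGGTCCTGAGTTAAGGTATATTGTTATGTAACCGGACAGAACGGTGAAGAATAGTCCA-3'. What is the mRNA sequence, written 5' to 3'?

mRNA has the coding-strand sequence with U in place of T.

5'-UGGGGCUCCGCUAGGUCCUGAGUUAAGGUAUAUUGUUAUGUAACCGGACAGAACGGUGAAGAAUAGUCCA-3'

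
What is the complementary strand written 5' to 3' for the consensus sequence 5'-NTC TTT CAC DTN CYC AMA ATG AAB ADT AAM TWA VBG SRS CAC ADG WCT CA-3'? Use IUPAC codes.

5'-TGAGWCHTGTGSYSCVBTWAKTTAHTVTTCATTKTGRGNAHGTGAAAGAN-3'

Standard pairs A↔T, G↔C; ambiguity codes pair R↔Y, M↔K, W↔W, S↔S, B↔V, D↔H, N↔N. Complement (NAGAAAGTGHANGRGTKTTACTTVTHATTKAWTBVCSYSGTGTHCWGAGT), then reverse for 5'→3'.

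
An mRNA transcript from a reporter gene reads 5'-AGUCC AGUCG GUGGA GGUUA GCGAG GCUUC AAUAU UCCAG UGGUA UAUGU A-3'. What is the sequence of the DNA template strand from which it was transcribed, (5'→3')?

5'-TACATATACCACTGGAATATTGAAGCCTCGCTAACCTCCACCGACTGGACT-3'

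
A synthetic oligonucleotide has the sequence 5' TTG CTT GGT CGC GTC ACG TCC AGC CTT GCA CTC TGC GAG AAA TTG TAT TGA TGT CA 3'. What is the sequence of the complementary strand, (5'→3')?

5'-TGACATCAATACAATTTCTCGCAGAGTGCAAGGCTGGACGTGACGCGACCAAGCAA-3'

Pairing A↔T and G↔C gives AACGAACCAGCGCAGTGCAGGTCGGAACGTGAGACGCTCTTTAACATAACTACAGT, running 3'→5'. Reverse for the 5'→3' convention.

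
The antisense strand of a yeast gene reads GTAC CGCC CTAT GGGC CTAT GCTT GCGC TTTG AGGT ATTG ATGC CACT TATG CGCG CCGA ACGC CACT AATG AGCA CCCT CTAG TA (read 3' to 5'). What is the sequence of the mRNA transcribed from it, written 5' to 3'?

Reading the template 3'→5' as shown, RNA polymerase pairs each base (A→U, T→A, G↔C) to build mRNA 5'→3' directly.

5′-CAUGGCGGGAUACCCGGAUACGAACGCGAAACUCCAUAACUACGGUGAAUACGCGCGGCUUGCGGUGAUUACUCGUGGGAGAUCAU-3′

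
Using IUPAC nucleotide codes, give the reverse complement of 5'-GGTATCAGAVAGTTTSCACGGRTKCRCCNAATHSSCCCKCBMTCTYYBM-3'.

5'-KVRRAGAKVGMGGGSSDATTNGGYGMAYCCGTGSAAACTBTCTGATACC-3'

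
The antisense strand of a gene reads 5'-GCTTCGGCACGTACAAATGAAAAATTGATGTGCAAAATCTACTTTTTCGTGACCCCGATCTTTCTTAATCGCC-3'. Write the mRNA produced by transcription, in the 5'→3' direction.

5'-GGCGAUUAAGAAAGAUCGGGGUCACGAAAAAGUAGAUUUUGCACAUCAAUUUUUCAUUUGUACGUGCCGAAGC-3'

RNA polymerase reads the template 3'→5' and synthesizes mRNA 5'→3' by base-pairing (A→U, T→A, G↔C). The complement of the template is CGAAGCCGTGCATGTTTACTTTTTAACTACACGTTTTAGATGAAAAAGCACTGGGGCTAGAAAGAATTAGCGG; antiparallel, so 5'→3' the coding strand is GGCGATTAAGAAAGATCGGGGTCACGAAAAAGTAGATTTTGCACATCAATTTTTCATTTGTACGTGCCGAAGC. Replace T with U for the mRNA.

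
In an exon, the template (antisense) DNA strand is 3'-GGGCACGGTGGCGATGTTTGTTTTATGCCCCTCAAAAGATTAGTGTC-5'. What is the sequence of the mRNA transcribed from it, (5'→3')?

5′-CCCGUGCCACCGCUACAAACAAAAUACGGGGAGUUUUCUAAUCACAG-3′

Reading the template 3'→5' as shown, RNA polymerase pairs each base (A→U, T→A, G↔C) to build mRNA 5'→3' directly.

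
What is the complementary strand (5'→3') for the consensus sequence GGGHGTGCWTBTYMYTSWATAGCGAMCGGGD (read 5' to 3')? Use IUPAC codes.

Standard pairs A↔T, G↔C; ambiguity codes pair Y↔R, M↔K, W↔W, S↔S, B↔V, D↔H. Complement (CCCDCACGWAVARKRASWTATCGCTKGCCCH), then reverse for 5'→3'.

5'-HCCCGKTCGCTATWSARKRAVAWGCACDCCC-3'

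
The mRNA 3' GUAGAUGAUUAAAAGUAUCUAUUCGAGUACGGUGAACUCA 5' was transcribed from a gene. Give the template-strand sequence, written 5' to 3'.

5'-CATCTACTAATTTTCATAGATAAGCTCATGCCACTTGAGT-3'

Written 5'→3' the mRNA is ACUCAAGUGGCAUGAGCUUAUCUAUGAAAAUUAGUAGAUG, so the coding DNA strand is ACTCAAGTGGCATGAGCTTATCTATGAAAATTAGTAGATG. The template is its reverse complement.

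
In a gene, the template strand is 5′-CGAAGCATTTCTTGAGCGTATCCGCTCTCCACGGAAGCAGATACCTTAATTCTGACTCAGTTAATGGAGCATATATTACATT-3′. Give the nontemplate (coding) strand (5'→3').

5'-AATGTAATATATGCTCCATTAACTGAGTCAGAATTAAGGTATCTGCTTCCGTGGAGAGCGGATACGCTCAAGAAATGCTTCG-3'

The coding strand is complementary and antiparallel to the template: take the complement (A↔T, G↔C) and reverse.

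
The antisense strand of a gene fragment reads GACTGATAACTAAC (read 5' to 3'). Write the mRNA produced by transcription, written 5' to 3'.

5'-GUUAGUUAUCAGUC-3'

The mRNA has the sequence of the coding strand (reverse complement of the template) with T→U. Reverse complement of GACTGATAACTAAC is GTTAGTTATCAGTC; then T→U.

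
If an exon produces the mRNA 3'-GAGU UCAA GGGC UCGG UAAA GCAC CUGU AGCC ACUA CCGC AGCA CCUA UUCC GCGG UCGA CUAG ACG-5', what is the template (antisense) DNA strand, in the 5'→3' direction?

5'-CTCAAGTTCCCGAGCCATTTCGTGGACATCGGTGATGGCGTCGTGGATAAGGCGCCAGCTGATCTGC-3'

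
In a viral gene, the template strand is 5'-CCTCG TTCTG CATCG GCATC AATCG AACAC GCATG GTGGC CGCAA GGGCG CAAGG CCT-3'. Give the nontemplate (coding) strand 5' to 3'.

The coding strand is complementary and antiparallel to the template: take the complement (A↔T, G↔C) and reverse.

5'-AGGCCTTGCGCCCTTGCGGCCACCATGCGTGTTCGATTGATGCCGATGCAGAACGAGG-3'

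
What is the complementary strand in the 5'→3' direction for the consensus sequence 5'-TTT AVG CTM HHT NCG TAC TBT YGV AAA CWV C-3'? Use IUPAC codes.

Standard pairs A↔T, G↔C; ambiguity codes pair Y↔R, M↔K, W↔W, B↔V, H↔D, N↔N. Complement (AAATBCGAKDDANGCATGAVARCBTTTGWBG), then reverse for 5'→3'.

5'-GBWGTTTBCRAVAGTACGNADDKAGCBTAAA-3'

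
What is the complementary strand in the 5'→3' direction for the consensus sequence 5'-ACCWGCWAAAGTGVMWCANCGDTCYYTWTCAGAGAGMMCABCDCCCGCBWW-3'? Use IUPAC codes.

5'-WWVGCGGGHGVTGKKCTCTCTGAWARRGAHCGNTGWKBCACTTTWGCWGGT-3'

Standard pairs A↔T, G↔C; ambiguity codes pair Y↔R, M↔K, W↔W, B↔V, D↔H, N↔N. Complement (TGGWCGWTTTCACBKWGTNGCHAGRRAWAGTCTCTCKKGTVGHGGGCGVWW), then reverse for 5'→3'.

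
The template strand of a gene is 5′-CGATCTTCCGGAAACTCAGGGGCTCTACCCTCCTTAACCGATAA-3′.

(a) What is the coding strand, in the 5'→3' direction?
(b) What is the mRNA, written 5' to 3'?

(a) 5′-TTATCGGTTAAGGAGGGTAGAGCCCCTGAGTTTCCGGAAGATCG-3′
(b) 5'-UUAUCGGUUAAGGAGGGUAGAGCCCCUGAGUUUCCGGAAGAUCG-3'

(a) The coding strand is the reverse complement of the template: complement GCTAGAAGGCCTTTGAGTCCCCGAGATGGGAGGAATTGGCTATT, then reverse.
(b) mRNA has the coding-strand sequence with T→U.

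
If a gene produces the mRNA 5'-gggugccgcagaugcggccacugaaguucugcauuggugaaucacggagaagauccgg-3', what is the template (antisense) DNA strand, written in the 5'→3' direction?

Replace U with T to get the coding DNA strand: GGGTGCCGCAGATGCGGCCACTGAAGTTCTGCATTGGTGAATCACGGAGAAGATCCGG. The template strand is its reverse complement (complement CCCACGGCGTCTACGCCGGTGACTTCAAGACGTAACCACTTAGTGCCTCTTCTAGGCC, then reverse).

5'-CCGGATCTTCTCCGTGATTCACCAATGCAGAACTTCAGTGGCCGCATCTGCGGCACCC-3'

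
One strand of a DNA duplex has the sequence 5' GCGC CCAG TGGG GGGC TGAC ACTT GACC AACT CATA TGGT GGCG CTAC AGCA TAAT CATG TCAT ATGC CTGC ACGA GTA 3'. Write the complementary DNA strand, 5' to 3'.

Pairing A↔T and G↔C gives CGCGGGTCACCCCCCGACTGTGAACTGGTTGAGTATACCACCGCGATGTCGTATTAGTACAGTATACGGACGTGCTCAT, running 3'→5'. Reverse for the 5'→3' convention.

5'-TACTCGTGCAGGCATATGACATGATTATGCTGTAGCGCCACCATATGAGTTGGTCAAGTGTCAGCCCCCCACTGGGCGC-3'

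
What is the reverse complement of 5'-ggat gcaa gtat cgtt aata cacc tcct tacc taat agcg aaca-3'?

Reading the sequence 3'→5' and pairing each base (A↔T, G↔C) gives the reverse complement directly.

5'-TGTTCGCTATTAGGTAAGGAGGTGTATTAACGATACTTGCATCC-3'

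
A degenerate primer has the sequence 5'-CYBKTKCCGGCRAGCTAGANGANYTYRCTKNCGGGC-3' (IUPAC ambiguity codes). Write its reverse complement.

5′-GCCCGNMAGYRARNTCNTCTAGCTYGCCGGMAMVRG-3′

Standard pairs A↔T, G↔C; ambiguity codes pair R↔Y, K↔M, B↔V, N↔N. Complement (GRVMAMGGCCGYTCGATCTNCTNRARYGAMNGCCCG), then reverse for 5'→3'.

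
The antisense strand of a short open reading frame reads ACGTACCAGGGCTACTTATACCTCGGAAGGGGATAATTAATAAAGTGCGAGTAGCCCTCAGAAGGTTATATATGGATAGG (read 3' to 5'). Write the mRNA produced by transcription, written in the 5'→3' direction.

Reading the template 3'→5' as shown, RNA polymerase pairs each base (A→U, T→A, G↔C) to build mRNA 5'→3' directly.

5′-UGCAUGGUCCCGAUGAAUAUGGAGCCUUCCCCUAUUAAUUAUUUCACGCUCAUCGGGAGUCUUCCAAUAUAUACCUAUCC-3′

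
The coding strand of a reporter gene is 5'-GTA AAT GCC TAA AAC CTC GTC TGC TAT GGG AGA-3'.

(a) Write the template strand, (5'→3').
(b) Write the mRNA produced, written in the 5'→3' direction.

(a) The template strand is the reverse complement of the coding strand: complement CATTTACGGATTTTGGAGCAGACGATACCCTCT, then reverse.
(b) mRNA matches the coding strand with T→U.

(a) 5′-TCTCCCATAGCAGACGAGGTTTTAGGCATTTAC-3′
(b) 5′-GUAAAUGCCUAAAACCUCGUCUGCUAUGGGAGA-3′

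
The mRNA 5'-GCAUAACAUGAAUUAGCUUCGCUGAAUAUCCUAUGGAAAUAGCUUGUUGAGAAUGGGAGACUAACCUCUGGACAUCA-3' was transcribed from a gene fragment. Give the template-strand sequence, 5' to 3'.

5′-TGATGTCCAGAGGTTAGTCTCCCATTCTCAACAAGCTATTTCCATAGGATATTCAGCGAAGCTAATTCATGTTATGC-3′

Replace U with T to get the coding DNA strand: GCATAACATGAATTAGCTTCGCTGAATATCCTATGGAAATAGCTTGTTGAGAATGGGAGACTAACCTCTGGACATCA. The template strand is its reverse complement (complement CGTATTGTACTTAATCGAAGCGACTTATAGGATACCTTTATCGAACAACTCTTACCCTCTGATTGGAGACCTGTAGT, then reverse).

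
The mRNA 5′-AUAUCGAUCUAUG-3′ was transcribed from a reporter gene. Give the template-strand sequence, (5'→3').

5'-CATAGATCGATAT-3'

Replace U with T to get the coding DNA strand: ATATCGATCTATG. The template strand is its reverse complement (complement TATAGCTAGATAC, then reverse).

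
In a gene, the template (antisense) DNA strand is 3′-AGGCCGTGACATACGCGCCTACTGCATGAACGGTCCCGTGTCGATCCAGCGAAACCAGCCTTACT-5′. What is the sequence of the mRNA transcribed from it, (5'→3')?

Reading the template 3'→5' as shown, RNA polymerase pairs each base (A→U, T→A, G↔C) to build mRNA 5'→3' directly.

5'-UCCGGCACUGUAUGCGCGGAUGACGUACUUGCCAGGGCACAGCUAGGUCGCUUUGGUCGGAAUGA-3'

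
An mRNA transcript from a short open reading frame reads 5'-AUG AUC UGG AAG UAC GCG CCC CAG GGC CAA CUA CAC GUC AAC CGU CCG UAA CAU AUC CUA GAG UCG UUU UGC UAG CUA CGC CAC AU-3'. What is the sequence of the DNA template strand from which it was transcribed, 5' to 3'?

Replace U with T to get the coding DNA strand: ATGATCTGGAAGTACGCGCCCCAGGGCCAACTACACGTCAACCGTCCGTAACATATCCTAGAGTCGTTTTGCTAGCTACGCCACAT. The template strand is its reverse complement (complement TACTAGACCTTCATGCGCGGGGTCCCGGTTGATGTGCAGTTGGCAGGCATTGTATAGGATCTCAGCAAAACGATCGATGCGGTGTA, then reverse).

5'-ATGTGGCGTAGCTAGCAAAACGACTCTAGGATATGTTACGGACGGTTGACGTGTAGTTGGCCCTGGGGCGCGTACTTCCAGATCAT-3'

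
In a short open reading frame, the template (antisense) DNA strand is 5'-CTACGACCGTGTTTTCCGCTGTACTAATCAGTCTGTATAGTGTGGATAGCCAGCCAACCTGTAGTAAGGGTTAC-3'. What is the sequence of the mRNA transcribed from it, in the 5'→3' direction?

5'-GUAACCCUUACUACAGGUUGGCUGGCUAUCCACACUAUACAGACUGAUUAGUACAGCGGAAAACACGGUCGUAG-3'

RNA polymerase reads the template 3'→5' and synthesizes mRNA 5'→3' by base-pairing (A→U, T→A, G↔C). The complement of the template is GATGCTGGCACAAAAGGCGACATGATTAGTCAGACATATCACACCTATCGGTCGGTTGGACATCATTCCCAATG; antiparallel, so 5'→3' the coding strand is GTAACCCTTACTACAGGTTGGCTGGCTATCCACACTATACAGACTGATTAGTACAGCGGAAAACACGGTCGTAG. Replace T with U for the mRNA.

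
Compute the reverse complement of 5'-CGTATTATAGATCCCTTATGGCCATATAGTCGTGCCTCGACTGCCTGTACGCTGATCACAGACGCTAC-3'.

5′-GTAGCGTCTGTGATCAGCGTACAGGCAGTCGAGGCACGACTATATGGCCATAAGGGATCTATAATACG-3′

Reading the sequence 3'→5' and pairing each base (A↔T, G↔C) gives the reverse complement directly.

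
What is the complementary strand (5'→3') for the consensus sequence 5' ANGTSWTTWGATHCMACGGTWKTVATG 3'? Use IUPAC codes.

5′-CATBAMWACCGTKGDATCWAAWSACNT-3′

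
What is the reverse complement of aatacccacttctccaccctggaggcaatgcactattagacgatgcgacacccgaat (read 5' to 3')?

Reading the sequence 3'→5' and pairing each base (A↔T, G↔C) gives the reverse complement directly.

5′-ATTCGGGTGTCGCATCGTCTAATAGTGCATTGCCTCCAGGGTGGAGAAGTGGGTATT-3′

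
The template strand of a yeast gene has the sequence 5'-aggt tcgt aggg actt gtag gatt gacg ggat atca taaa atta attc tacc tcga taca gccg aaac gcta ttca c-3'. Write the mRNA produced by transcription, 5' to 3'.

The mRNA has the sequence of the coding strand (reverse complement of the template) with T→U. Reverse complement of AGGTTCGTAGGGACTTGTAGGATTGACGGGATATCATAAAATTAATTCTACCTCGATACAGCCGAAACGCTATTCAC is GTGAATAGCGTTTCGGCTGTATCGAGGTAGAATTAATTTTATGATATCCCGTCAATCCTACAAGTCCCTACGAACCT; then T→U.

5'-GUGAAUAGCGUUUCGGCUGUAUCGAGGUAGAAUUAAUUUUAUGAUAUCCCGUCAAUCCUACAAGUCCCUACGAACCU-3'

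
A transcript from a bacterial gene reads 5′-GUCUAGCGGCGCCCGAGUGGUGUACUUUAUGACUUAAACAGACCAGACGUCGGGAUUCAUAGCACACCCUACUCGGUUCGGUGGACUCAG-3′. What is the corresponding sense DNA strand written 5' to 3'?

5'-GTCTAGCGGCGCCCGAGTGGTGTACTTTATGACTTAAACAGACCAGACGTCGGGATTCATAGCACACCCTACTCGGTTCGGTGGACTCAG-3'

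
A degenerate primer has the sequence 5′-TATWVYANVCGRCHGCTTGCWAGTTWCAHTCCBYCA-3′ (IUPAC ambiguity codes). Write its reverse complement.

Standard pairs A↔T, G↔C; ambiguity codes pair R↔Y, W↔W, B↔V, H↔D, N↔N. Complement (ATAWBRTNBGCYGDCGAACGWTCAAWGTDAGGVRGT), then reverse for 5'→3'.

5'-TGRVGGADTGWAACTWGCAAGCDGYCGBNTRBWATA-3'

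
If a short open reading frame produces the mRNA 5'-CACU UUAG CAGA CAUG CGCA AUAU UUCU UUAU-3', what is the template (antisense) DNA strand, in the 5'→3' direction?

Replace U with T to get the coding DNA strand: CACTTTAGCAGACATGCGCAATATTTCTTTAT. The template strand is its reverse complement (complement GTGAAATCGTCTGTACGCGTTATAAAGAAATA, then reverse).

5'-ATAAAGAAATATTGCGCATGTCTGCTAAAGTG-3'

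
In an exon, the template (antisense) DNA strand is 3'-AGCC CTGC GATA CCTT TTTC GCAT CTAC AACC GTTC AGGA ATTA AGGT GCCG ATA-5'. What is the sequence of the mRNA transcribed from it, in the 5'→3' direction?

Reading the template 3'→5' as shown, RNA polymerase pairs each base (A→U, T→A, G↔C) to build mRNA 5'→3' directly.

5'-UCGGGACGCUAUGGAAAAAGCGUAGAUGUUGGCAAGUCCUUAAUUCCACGGCUAU-3'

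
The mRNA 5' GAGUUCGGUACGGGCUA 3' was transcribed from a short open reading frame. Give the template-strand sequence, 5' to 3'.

Replace U with T to get the coding DNA strand: GAGTTCGGTACGGGCTA. The template strand is its reverse complement (complement CTCAAGCCATGCCCGAT, then reverse).

5'-TAGCCCGTACCGAACTC-3'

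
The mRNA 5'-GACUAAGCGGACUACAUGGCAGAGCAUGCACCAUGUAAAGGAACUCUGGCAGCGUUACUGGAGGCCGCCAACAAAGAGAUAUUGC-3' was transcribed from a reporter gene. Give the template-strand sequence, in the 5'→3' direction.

5′-GCAATATCTCTTTGTTGGCGGCCTCCAGTAACGCTGCCAGAGTTCCTTTACATGGTGCATGCTCTGCCATGTAGTCCGCTTAGTC-3′

Replace U with T to get the coding DNA strand: GACTAAGCGGACTACATGGCAGAGCATGCACCATGTAAAGGAACTCTGGCAGCGTTACTGGAGGCCGCCAACAAAGAGATATTGC. The template strand is its reverse complement (complement CTGATTCGCCTGATGTACCGTCTCGTACGTGGTACATTTCCTTGAGACCGTCGCAATGACCTCCGGCGGTTGTTTCTCTATAACG, then reverse).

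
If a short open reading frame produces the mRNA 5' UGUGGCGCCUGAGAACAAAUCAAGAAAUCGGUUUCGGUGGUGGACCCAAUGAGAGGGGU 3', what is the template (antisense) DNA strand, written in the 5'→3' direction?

5'-ACCCCTCTCATTGGGTCCACCACCGAAACCGATTTCTTGATTTGTTCTCAGGCGCCACA-3'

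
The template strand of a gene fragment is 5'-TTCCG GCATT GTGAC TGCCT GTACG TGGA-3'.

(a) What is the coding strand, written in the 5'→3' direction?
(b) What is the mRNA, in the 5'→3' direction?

(a) 5'-TCCACGTACAGGCAGTCACAATGCCGGAA-3'
(b) 5'-UCCACGUACAGGCAGUCACAAUGCCGGAA-3'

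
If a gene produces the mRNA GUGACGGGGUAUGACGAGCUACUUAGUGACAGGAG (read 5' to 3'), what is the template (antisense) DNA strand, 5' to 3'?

Replace U with T to get the coding DNA strand: GTGACGGGGTATGACGAGCTACTTAGTGACAGGAG. The template strand is its reverse complement (complement CACTGCCCCATACTGCTCGATGAATCACTGTCCTC, then reverse).

5'-CTCCTGTCACTAAGTAGCTCGTCATACCCCGTCAC-3'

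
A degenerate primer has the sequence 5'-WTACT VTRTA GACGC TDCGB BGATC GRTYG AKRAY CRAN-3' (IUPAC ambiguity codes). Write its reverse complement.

Standard pairs A↔T, G↔C; ambiguity codes pair R↔Y, K↔M, W↔W, B↔V, D↔H, N↔N. Complement (WATGABAYATCTGCGAHGCVVCTAGCYARCTMYTRGYTN), then reverse for 5'→3'.

5'-NTYGRTYMTCRAYCGATCVVCGHAGCGTCTAYABAGTAW-3'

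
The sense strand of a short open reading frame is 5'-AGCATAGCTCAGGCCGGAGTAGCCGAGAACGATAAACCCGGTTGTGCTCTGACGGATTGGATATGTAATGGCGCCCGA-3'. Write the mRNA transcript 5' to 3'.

5'-AGCAUAGCUCAGGCCGGAGUAGCCGAGAACGAUAAACCCGGUUGUGCUCUGACGGAUUGGAUAUGUAAUGGCGCCCGA-3'

mRNA has the coding-strand sequence with U in place of T.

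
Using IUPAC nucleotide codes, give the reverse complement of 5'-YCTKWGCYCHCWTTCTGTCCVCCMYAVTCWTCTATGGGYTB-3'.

Standard pairs A↔T, G↔C; ambiguity codes pair Y↔R, M↔K, W↔W, B↔V, H↔D. Complement (RGAMWCGRGDGWAAGACAGGBGGKRTBAGWAGATACCCRAV), then reverse for 5'→3'.

5′-VARCCCATAGAWGABTRKGGBGGACAGAAWGDGRGCWMAGR-3′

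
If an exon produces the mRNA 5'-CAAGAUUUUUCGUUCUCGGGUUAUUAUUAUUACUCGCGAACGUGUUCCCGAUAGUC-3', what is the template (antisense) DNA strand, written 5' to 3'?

5'-GACTATCGGGAACACGTTCGCGAGTAATAATAATAACCCGAGAACGAAAAATCTTG-3'

Replace U with T to get the coding DNA strand: CAAGATTTTTCGTTCTCGGGTTATTATTATTACTCGCGAACGTGTTCCCGATAGTC. The template strand is its reverse complement (complement GTTCTAAAAAGCAAGAGCCCAATAATAATAATGAGCGCTTGCACAAGGGCTATCAG, then reverse).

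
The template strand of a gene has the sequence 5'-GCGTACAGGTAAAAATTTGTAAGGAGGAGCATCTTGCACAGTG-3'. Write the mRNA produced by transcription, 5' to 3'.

5'-CACUGUGCAAGAUGCUCCUCCUUACAAAUUUUUACCUGUACGC-3'

The mRNA has the sequence of the coding strand (reverse complement of the template) with T→U. Reverse complement of GCGTACAGGTAAAAATTTGTAAGGAGGAGCATCTTGCACAGTG is CACTGTGCAAGATGCTCCTCCTTACAAATTTTTACCTGTACGC; then T→U.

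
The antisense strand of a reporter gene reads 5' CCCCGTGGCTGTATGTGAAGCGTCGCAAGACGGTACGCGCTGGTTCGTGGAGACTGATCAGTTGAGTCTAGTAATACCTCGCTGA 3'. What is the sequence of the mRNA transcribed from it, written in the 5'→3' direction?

The mRNA has the sequence of the coding strand (reverse complement of the template) with T→U. Reverse complement of CCCCGTGGCTGTATGTGAAGCGTCGCAAGACGGTACGCGCTGGTTCGTGGAGACTGATCAGTTGAGTCTAGTAATACCTCGCTGA is TCAGCGAGGTATTACTAGACTCAACTGATCAGTCTCCACGAACCAGCGCGTACCGTCTTGCGACGCTTCACATACAGCCACGGGG; then T→U.

5'-UCAGCGAGGUAUUACUAGACUCAACUGAUCAGUCUCCACGAACCAGCGCGUACCGUCUUGCGACGCUUCACAUACAGCCACGGGG-3'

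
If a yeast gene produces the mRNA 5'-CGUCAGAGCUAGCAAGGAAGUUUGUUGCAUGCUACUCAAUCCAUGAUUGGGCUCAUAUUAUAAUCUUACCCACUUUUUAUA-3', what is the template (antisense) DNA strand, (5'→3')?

Replace U with T to get the coding DNA strand: CGTCAGAGCTAGCAAGGAAGTTTGTTGCATGCTACTCAATCCATGATTGGGCTCATATTATAATCTTACCCACTTTTTATA. The template strand is its reverse complement (complement GCAGTCTCGATCGTTCCTTCAAACAACGTACGATGAGTTAGGTACTAACCCGAGTATAATATTAGAATGGGTGAAAAATAT, then reverse).

5'-TATAAAAAGTGGGTAAGATTATAATATGAGCCCAATCATGGATTGAGTAGCATGCAACAAACTTCCTTGCTAGCTCTGACG-3'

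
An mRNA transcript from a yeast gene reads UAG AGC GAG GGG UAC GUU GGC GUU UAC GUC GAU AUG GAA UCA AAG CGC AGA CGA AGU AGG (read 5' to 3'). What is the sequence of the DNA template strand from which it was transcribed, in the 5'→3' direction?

5'-CCTACTTCGTCTGCGCTTTGATTCCATATCGACGTAAACGCCAACGTACCCCTCGCTCTA-3'

Replace U with T to get the coding DNA strand: TAGAGCGAGGGGTACGTTGGCGTTTACGTCGATATGGAATCAAAGCGCAGACGAAGTAGG. The template strand is its reverse complement (complement ATCTCGCTCCCCATGCAACCGCAAATGCAGCTATACCTTAGTTTCGCGTCTGCTTCATCC, then reverse).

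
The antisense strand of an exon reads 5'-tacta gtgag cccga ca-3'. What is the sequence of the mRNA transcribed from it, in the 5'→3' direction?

5'-UGUCGGGCUCACUAGUA-3'

The mRNA has the sequence of the coding strand (reverse complement of the template) with T→U. Reverse complement of TACTAGTGAGCCCGACA is TGTCGGGCTCACTAGTA; then T→U.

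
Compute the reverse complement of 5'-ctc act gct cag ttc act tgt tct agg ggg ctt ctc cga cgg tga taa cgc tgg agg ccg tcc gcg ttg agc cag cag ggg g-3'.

5'-CCCCCTGCTGGCTCAACGCGGACGGCCTCCAGCGTTATCACCGTCGGAGAAGCCCCCTAGAACAAGTGAACTGAGCAGTGAG-3'

Complement each base (A↔T, G↔C): GAGTGACGAGTCAAGTGAACAAGATCCCCCGAAGAGGCTGCCACTATTGCGACCTCCGGCAGGCGCAACTCGGTCGTCCCCC. Then reverse.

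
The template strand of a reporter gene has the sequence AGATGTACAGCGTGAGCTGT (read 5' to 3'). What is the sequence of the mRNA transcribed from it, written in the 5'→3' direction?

The mRNA has the sequence of the coding strand (reverse complement of the template) with T→U. Reverse complement of AGATGTACAGCGTGAGCTGT is ACAGCTCACGCTGTACATCT; then T→U.

5'-ACAGCUCACGCUGUACAUCU-3'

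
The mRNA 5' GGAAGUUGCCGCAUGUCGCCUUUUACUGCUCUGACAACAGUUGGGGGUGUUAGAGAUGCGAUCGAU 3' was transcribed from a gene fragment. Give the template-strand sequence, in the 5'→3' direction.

5′-ATCGATCGCATCTCTAACACCCCCAACTGTTGTCAGAGCAGTAAAAGGCGACATGCGGCAACTTCC-3′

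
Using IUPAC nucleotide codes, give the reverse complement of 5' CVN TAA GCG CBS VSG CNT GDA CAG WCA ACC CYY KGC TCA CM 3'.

5'-KGTGAGCMRRGGGTTGWCTGTHCANGCSBSVGCGCTTANBG-3'

Standard pairs A↔T, G↔C; ambiguity codes pair Y↔R, M↔K, W↔W, S↔S, B↔V, D↔H, N↔N. Complement (GBNATTCGCGVSBSCGNACHTGTCWGTTGGGRRMCGAGTGK), then reverse for 5'→3'.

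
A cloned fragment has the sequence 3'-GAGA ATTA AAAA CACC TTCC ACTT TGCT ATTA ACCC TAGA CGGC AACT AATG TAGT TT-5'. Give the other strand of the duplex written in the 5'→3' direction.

5'-CTCTTAATTTTTGTGGAAGGTGAAACGATAATTGGGATCTGCCGTTGATTACATCAAA-3'

The strand is given 3'→5', so its complement runs 5'→3' in the same left-to-right order: pair each base A↔T, G↔C.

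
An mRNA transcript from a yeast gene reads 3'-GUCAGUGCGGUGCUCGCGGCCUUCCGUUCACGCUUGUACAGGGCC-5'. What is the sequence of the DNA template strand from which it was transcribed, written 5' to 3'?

5'-CAGTCACGCCACGAGCGCCGGAAGGCAAGTGCGAACATGTCCCGG-3'

Written 5'→3' the mRNA is CCGGGACAUGUUCGCACUUGCCUUCCGGCGCUCGUGGCGUGACUG, so the coding DNA strand is CCGGGACATGTTCGCACTTGCCTTCCGGCGCTCGTGGCGTGACTG. The template is its reverse complement.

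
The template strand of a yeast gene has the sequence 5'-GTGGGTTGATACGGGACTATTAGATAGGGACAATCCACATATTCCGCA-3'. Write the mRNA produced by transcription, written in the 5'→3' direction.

The mRNA has the sequence of the coding strand (reverse complement of the template) with T→U. Reverse complement of GTGGGTTGATACGGGACTATTAGATAGGGACAATCCACATATTCCGCA is TGCGGAATATGTGGATTGTCCCTATCTAATAGTCCCGTATCAACCCAC; then T→U.

5'-UGCGGAAUAUGUGGAUUGUCCCUAUCUAAUAGUCCCGUAUCAACCCAC-3'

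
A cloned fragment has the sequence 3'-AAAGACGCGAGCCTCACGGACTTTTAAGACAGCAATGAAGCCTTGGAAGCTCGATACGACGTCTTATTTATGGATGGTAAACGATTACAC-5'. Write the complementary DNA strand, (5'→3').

5'-TTTCTGCGCTCGGAGTGCCTGAAAATTCTGTCGTTACTTCGGAACCTTCGAGCTATGCTGCAGAATAAATACCTACCATTTGCTAATGTG-3'

The strand is given 3'→5', so its complement runs 5'→3' in the same left-to-right order: pair each base A↔T, G↔C.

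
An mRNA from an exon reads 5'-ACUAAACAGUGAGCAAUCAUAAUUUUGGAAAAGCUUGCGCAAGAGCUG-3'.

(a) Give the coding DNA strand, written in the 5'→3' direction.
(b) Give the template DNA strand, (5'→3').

(a) The coding strand matches the mRNA with U→T.
(b) The template strand is the reverse complement of the coding strand.

(a) 5'-ACTAAACAGTGAGCAATCATAATTTTGGAAAAGCTTGCGCAAGAGCTG-3'
(b) 5'-CAGCTCTTGCGCAAGCTTTTCCAAAATTATGATTGCTCACTGTTTAGT-3'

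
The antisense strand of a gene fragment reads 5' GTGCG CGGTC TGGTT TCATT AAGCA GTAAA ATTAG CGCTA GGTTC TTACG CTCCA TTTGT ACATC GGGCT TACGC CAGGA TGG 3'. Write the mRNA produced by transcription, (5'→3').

The mRNA has the sequence of the coding strand (reverse complement of the template) with T→U. Reverse complement of GTGCGCGGTCTGGTTTCATTAAGCAGTAAAATTAGCGCTAGGTTCTTACGCTCCATTTGTACATCGGGCTTACGCCAGGATGG is CCATCCTGGCGTAAGCCCGATGTACAAATGGAGCGTAAGAACCTAGCGCTAATTTTACTGCTTAATGAAACCAGACCGCGCAC; then T→U.

5′-CCAUCCUGGCGUAAGCCCGAUGUACAAAUGGAGCGUAAGAACCUAGCGCUAAUUUUACUGCUUAAUGAAACCAGACCGCGCAC-3′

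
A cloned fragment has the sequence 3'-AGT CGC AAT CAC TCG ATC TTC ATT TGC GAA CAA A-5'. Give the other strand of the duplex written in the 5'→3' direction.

The strand is given 3'→5', so its complement runs 5'→3' in the same left-to-right order: pair each base A↔T, G↔C.

5'-TCAGCGTTAGTGAGCTAGAAGTAAACGCTTGTTT-3'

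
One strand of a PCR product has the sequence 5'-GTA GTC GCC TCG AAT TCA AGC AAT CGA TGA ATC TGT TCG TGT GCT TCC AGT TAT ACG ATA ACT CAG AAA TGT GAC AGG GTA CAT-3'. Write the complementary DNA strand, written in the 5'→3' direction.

5'-ATGTACCCTGTCACATTTCTGAGTTATCGTATAACTGGAAGCACACGAACAGATTCATCGATTGCTTGAATTCGAGGCGACTAC-3'

The complement of GTAGTCGCCTCGAATTCAAGCAATCGATGAATCTGTTCGTGTGCTTCCAGTTATACGATAACTCAGAAATGTGACAGGGTACAT is CATCAGCGGAGCTTAAGTTCGTTAGCTACTTAGACAAGCACACGAAGGTCAATATGCTATTGAGTCTTTACACTGTCCCATGTA (A↔T, G↔C). DNA strands are antiparallel, so the complementary strand runs 3'→5'; reversing gives the 5'→3' form.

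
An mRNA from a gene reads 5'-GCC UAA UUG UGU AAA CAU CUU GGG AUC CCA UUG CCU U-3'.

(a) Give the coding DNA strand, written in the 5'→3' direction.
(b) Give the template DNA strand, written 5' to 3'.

(a) 5'-GCCTAATTGTGTAAACATCTTGGGATCCCATTGCCTT-3'
(b) 5'-AAGGCAATGGGATCCCAAGATGTTTACACAATTAGGC-3'

(a) The coding strand matches the mRNA with U→T.
(b) The template strand is the reverse complement of the coding strand.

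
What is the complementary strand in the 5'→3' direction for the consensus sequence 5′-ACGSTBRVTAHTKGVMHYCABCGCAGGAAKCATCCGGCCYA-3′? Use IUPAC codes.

5'-TRGGCCGGATGMTTCCTGCGVTGRDKBCMADTABYVASCGT-3'

Standard pairs A↔T, G↔C; ambiguity codes pair R↔Y, M↔K, S↔S, B↔V, H↔D. Complement (TGCSAVYBATDAMCBKDRGTVGCGTCCTTMGTAGGCCGGRT), then reverse for 5'→3'.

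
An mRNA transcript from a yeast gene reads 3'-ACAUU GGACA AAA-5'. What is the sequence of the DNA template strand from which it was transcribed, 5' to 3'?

Written 5'→3' the mRNA is AAAACAGGUUACA, so the coding DNA strand is AAAACAGGTTACA. The template is its reverse complement.

5′-TGTAACCTGTTTT-3′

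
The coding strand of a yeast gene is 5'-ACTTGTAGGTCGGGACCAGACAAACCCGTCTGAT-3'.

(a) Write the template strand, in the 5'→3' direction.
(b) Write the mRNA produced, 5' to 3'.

(a) The template strand is the reverse complement of the coding strand: complement TGAACATCCAGCCCTGGTCTGTTTGGGCAGACTA, then reverse.
(b) mRNA matches the coding strand with T→U.

(a) 5'-ATCAGACGGGTTTGTCTGGTCCCGACCTACAAGT-3'
(b) 5'-ACUUGUAGGUCGGGACCAGACAAACCCGUCUGAU-3'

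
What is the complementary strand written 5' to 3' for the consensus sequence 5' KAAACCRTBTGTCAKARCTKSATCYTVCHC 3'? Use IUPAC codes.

Standard pairs A↔T, G↔C; ambiguity codes pair R↔Y, K↔M, S↔S, B↔V, H↔D. Complement (MTTTGGYAVACAGTMTYGAMSTAGRABGDG), then reverse for 5'→3'.

5'-GDGBARGATSMAGYTMTGACAVAYGGTTTM-3'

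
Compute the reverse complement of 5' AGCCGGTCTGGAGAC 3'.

5'-GTCTCCAGACCGGCT-3'

Complement each base (A↔T, G↔C): TCGGCCAGACCTCTG. Then reverse.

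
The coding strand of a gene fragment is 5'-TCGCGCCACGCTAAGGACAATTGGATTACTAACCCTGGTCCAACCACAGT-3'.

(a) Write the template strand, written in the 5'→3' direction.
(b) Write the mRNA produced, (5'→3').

(a) 5'-ACTGTGGTTGGACCAGGGTTAGTAATCCAATTGTCCTTAGCGTGGCGCGA-3'
(b) 5'-UCGCGCCACGCUAAGGACAAUUGGAUUACUAACCCUGGUCCAACCACAGU-3'

(a) The template strand is the reverse complement of the coding strand: complement AGCGCGGTGCGATTCCTGTTAACCTAATGATTGGGACCAGGTTGGTGTCA, then reverse.
(b) mRNA matches the coding strand with T→U.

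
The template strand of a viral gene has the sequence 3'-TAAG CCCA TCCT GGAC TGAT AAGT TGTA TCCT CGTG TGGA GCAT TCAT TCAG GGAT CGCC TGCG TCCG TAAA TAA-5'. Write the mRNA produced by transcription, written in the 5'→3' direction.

Reading the template 3'→5' as shown, RNA polymerase pairs each base (A→U, T→A, G↔C) to build mRNA 5'→3' directly.

5'-AUUCGGGUAGGACCUGACUAUUCAACAUAGGAGCACACCUCGUAAGUAAGUCCCUAGCGGACGCAGGCAUUUAUU-3'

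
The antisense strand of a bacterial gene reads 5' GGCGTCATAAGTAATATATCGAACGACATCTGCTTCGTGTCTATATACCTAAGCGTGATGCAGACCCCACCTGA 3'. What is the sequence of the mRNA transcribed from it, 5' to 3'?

5'-UCAGGUGGGGUCUGCAUCACGCUUAGGUAUAUAGACACGAAGCAGAUGUCGUUCGAUAUAUUACUUAUGACGCC-3'

The mRNA has the sequence of the coding strand (reverse complement of the template) with T→U. Reverse complement of GGCGTCATAAGTAATATATCGAACGACATCTGCTTCGTGTCTATATACCTAAGCGTGATGCAGACCCCACCTGA is TCAGGTGGGGTCTGCATCACGCTTAGGTATATAGACACGAAGCAGATGTCGTTCGATATATTACTTATGACGCC; then T→U.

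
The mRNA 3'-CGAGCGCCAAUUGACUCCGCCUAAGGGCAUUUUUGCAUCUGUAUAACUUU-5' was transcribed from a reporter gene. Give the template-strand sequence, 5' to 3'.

Written 5'→3' the mRNA is UUUCAAUAUGUCUACGUUUUUACGGGAAUCCGCCUCAGUUAACCGCGAGC, so the coding DNA strand is TTTCAATATGTCTACGTTTTTACGGGAATCCGCCTCAGTTAACCGCGAGC. The template is its reverse complement.

5'-GCTCGCGGTTAACTGAGGCGGATTCCCGTAAAAACGTAGACATATTGAAA-3'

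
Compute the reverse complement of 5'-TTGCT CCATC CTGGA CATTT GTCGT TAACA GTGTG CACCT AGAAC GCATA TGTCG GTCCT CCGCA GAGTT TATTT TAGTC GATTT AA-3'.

5'-TTAAATCGACTAAAATAAACTCTGCGGAGGACCGACATATGCGTTCTAGGTGCACACTGTTAACGACAAATGTCCAGGATGGAGCAA-3'

Complement each base (A↔T, G↔C): AACGAGGTAGGACCTGTAAACAGCAATTGTCACACGTGGATCTTGCGTATACAGCCAGGAGGCGTCTCAAATAAAATCAGCTAAATT. Then reverse.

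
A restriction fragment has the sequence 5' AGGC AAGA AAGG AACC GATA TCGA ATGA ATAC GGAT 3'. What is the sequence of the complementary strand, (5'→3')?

Pairing A↔T and G↔C gives TCCGTTCTTTCCTTGGCTATAGCTTACTTATGCCTA, running 3'→5'. Reverse for the 5'→3' convention.

5'-ATCCGTATTCATTCGATATCGGTTCCTTTCTTGCCT-3'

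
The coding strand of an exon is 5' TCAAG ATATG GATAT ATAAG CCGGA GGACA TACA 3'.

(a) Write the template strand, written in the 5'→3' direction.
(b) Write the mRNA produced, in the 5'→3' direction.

(a) 5'-TGTATGTCCTCCGGCTTATATATCCATATCTTGA-3'
(b) 5'-UCAAGAUAUGGAUAUAUAAGCCGGAGGACAUACA-3'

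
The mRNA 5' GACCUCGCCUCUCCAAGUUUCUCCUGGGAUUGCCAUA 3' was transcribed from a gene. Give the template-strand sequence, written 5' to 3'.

Replace U with T to get the coding DNA strand: GACCTCGCCTCTCCAAGTTTCTCCTGGGATTGCCATA. The template strand is its reverse complement (complement CTGGAGCGGAGAGGTTCAAAGAGGACCCTAACGGTAT, then reverse).

5'-TATGGCAATCCCAGGAGAAACTTGGAGAGGCGAGGTC-3'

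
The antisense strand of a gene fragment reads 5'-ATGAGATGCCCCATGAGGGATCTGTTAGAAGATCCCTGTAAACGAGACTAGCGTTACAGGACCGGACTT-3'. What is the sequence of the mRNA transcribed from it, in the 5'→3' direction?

RNA polymerase reads the template 3'→5' and synthesizes mRNA 5'→3' by base-pairing (A→U, T→A, G↔C). The complement of the template is TACTCTACGGGGTACTCCCTAGACAATCTTCTAGGGACATTTGCTCTGATCGCAATGTCCTGGCCTGAA; antiparallel, so 5'→3' the coding strand is AAGTCCGGTCCTGTAACGCTAGTCTCGTTTACAGGGATCTTCTAACAGATCCCTCATGGGGCATCTCAT. Replace T with U for the mRNA.

5'-AAGUCCGGUCCUGUAACGCUAGUCUCGUUUACAGGGAUCUUCUAACAGAUCCCUCAUGGGGCAUCUCAU-3'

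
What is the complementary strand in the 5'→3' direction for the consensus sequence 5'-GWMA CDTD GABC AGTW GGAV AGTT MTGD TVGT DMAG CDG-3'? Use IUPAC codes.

5'-CHGCTKHACBAHCAKAACTBTCCWACTGVTCHAHGTKWC-3'

Standard pairs A↔T, G↔C; ambiguity codes pair M↔K, W↔W, B↔V, D↔H. Complement (CWKTGHAHCTVGTCAWCCTBTCAAKACHABCAHKTCGHC), then reverse for 5'→3'.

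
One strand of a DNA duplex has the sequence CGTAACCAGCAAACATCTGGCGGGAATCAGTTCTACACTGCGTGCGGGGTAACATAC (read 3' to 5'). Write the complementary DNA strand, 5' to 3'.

The strand is given 3'→5', so its complement runs 5'→3' in the same left-to-right order: pair each base A↔T, G↔C.

5'-GCATTGGTCGTTTGTAGACCGCCCTTAGTCAAGATGTGACGCACGCCCCATTGTATG-3'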